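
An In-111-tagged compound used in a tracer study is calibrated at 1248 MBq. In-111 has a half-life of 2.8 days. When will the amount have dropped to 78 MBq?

78/1248 = 1/16, so 4 half-lives have elapsed.
t = 4 × 2.8 = 11.2 days.

11.2 days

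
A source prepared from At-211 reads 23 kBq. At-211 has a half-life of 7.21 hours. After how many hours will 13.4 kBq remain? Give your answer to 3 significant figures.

5.62 hours

Fraction remaining = 13.4/23 ≈ 0.58261.
n = log₂(23/13.4) = ln(1.7164)/ln 2 ≈ 0.7794 half-lives.
t = n × t½ = 0.7794 × 7.21 ≈ 5.6195 hours.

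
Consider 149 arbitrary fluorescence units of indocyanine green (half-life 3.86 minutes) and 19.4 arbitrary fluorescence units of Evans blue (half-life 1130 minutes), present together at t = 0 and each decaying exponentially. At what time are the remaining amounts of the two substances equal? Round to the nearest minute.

11 minutes

Set 149·(1/2)^(t/3.86) = 19.4·(1/2)^(t/1130).
Taking log₂: log₂(149/19.4) = t·(1/3.86 − 1/1130).
log₂(7.6804) = 2.9412; 1/3.86 − 1/1130 = 0.25818.
t = 2.9412 / 0.25818 ≈ 11.392 minutes.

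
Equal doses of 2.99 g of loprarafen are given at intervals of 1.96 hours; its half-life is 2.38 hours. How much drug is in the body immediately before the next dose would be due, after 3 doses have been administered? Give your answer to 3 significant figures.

The 3 doses were given 5.88, 3.92, 1.96 hours ago.
Total = 2.99·(1/2)^(5.88/2.38) + 2.99·(1/2)^(3.92/2.38) + 2.99·(1/2)^(1.96/2.38)
      = 0.53945 + 0.95468 + 1.6895 ≈ 3.1836 g.

3.18 g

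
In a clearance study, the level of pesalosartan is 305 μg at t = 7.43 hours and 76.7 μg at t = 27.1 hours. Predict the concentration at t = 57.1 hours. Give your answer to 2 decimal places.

9.34 μg

Over Δt = 27.1 − 7.43 = 19.67 hours, the level fell by a factor of 305/76.7 ≈ 3.9765.
n = log₂(3.9765) ≈ 1.9915 half-lives, so t½ = 19.67/1.9915 ≈ 9.8769 hours.
From t = 27.1 to t = 57.1: 76.7 × (1/2)^((57.1−27.1)/9.8769) ≈ 9.3423 μg.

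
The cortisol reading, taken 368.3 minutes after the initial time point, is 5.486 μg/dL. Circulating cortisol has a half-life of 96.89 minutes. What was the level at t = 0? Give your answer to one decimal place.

Number of half-lives elapsed: n = 368.3/96.89 ≈ 3.8012.
A₀ = A × 2^n = 5.486 × 2^3.8012 = 5.486 × 13.941 ≈ 76.478 μg/dL.

76.5 μg/dL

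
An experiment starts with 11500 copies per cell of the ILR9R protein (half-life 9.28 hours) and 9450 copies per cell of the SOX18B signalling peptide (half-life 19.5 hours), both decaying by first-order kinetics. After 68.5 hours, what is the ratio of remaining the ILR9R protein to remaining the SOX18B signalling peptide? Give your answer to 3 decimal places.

ILR9R protein: 11500 × (1/2)^(68.5/9.28) = 11500 × (1/2)^7.3815 ≈ 68.969 copies per cell.
SOX18B signalling peptide: 9450 × (1/2)^(68.5/19.5) = 9450 × (1/2)^3.5128 ≈ 827.88 copies per cell.
Ratio ≈ 68.969 / 827.88 ≈ 0.083308.

0.083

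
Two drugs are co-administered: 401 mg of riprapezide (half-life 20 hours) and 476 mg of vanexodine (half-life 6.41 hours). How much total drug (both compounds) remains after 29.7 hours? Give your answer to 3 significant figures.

riprapezide: 401 × (1/2)^(29.7/20) = 401 × (1/2)^1.485 ≈ 143.26 mg.
vanexodine: 476 × (1/2)^(29.7/6.41) = 476 × (1/2)^4.6334 ≈ 19.179 mg.
Total = 143.26 + 19.179 ≈ 162.44 mg.

162 mg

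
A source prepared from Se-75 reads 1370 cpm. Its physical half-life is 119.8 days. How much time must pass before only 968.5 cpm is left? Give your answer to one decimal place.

59.9 days

Fraction remaining = 968.5/1370 ≈ 0.70693.
n = log₂(1370/968.5) = ln(1.4146)/ln 2 ≈ 0.50035 half-lives.
t = n × t½ = 0.50035 × 119.8 ≈ 59.942 days.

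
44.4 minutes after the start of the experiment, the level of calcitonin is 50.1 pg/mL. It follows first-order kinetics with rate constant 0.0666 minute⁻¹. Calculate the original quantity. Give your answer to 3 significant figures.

t½ = ln 2 / λ = 0.69315 / 0.0666 ≈ 10.408 minutes.
Number of half-lives elapsed: n = 44.4/10.408 ≈ 4.2661.
A₀ = A × 2^n = 50.1 × 2^4.2661 = 50.1 × 19.241 ≈ 963.97 pg/mL.

964 pg/mL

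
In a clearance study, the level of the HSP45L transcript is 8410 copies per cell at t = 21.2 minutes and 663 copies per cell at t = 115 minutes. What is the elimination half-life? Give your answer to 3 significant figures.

25.6 minutes

Over Δt = 115 − 21.2 = 93.8 minutes, the level fell by a factor of 8410/663 ≈ 12.685.
n = log₂(12.685) ≈ 3.665 half-lives, so t½ = 93.8/3.665 ≈ 25.593 minutes.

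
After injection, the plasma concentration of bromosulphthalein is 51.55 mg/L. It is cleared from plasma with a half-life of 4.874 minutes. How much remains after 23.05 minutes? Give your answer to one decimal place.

1.9 mg/L

Number of half-lives: n = 23.05/4.874 ≈ 4.7292.
Remaining = 51.55 × (1/2)^4.7292 = 51.55 × 0.037703 ≈ 1.9436 mg/L.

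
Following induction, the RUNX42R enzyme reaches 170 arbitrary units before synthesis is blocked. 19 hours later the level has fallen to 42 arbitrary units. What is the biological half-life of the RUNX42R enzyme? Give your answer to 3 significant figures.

A/A₀ = 42/170 ≈ 0.24706.
n = log₂(4.0476) ≈ 2.0171 half-lives elapsed in 19 hours.
t½ = 19/2.0171 ≈ 9.4196 hours.

9.42 hours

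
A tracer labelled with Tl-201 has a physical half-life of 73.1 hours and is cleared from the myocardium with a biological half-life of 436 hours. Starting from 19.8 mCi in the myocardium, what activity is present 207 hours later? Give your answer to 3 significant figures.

2.00 mCi

1/t_eff = 1/t_phys + 1/t_biol = 1/73.1 + 1/436 = 0.015973 per hour.
t_eff = 73.1 × 436 / (73.1 + 436) ≈ 62.604 hours.
Remaining = 19.8 × (1/2)^(207/62.604) = 19.8 × (1/2)^3.3065 ≈ 2.0013 mCi.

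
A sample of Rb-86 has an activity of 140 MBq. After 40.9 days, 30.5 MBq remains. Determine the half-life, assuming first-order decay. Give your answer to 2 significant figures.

19 days

A/A₀ = 30.5/140 ≈ 0.21786.
n = log₂(4.5902) ≈ 2.1985 half-lives elapsed in 40.9 days.
t½ = 40.9/2.1985 ≈ 18.603 days.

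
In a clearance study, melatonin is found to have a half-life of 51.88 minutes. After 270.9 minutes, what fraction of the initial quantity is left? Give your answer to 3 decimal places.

n = 270.9/51.88 ≈ 5.2217 half-lives.
Fraction remaining = (1/2)^5.2217 ≈ 0.026799.

0.027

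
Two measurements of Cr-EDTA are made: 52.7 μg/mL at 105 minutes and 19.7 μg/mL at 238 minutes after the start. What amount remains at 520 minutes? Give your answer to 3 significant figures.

2.45 μg/mL

Over Δt = 238 − 105 = 133 minutes, the level fell by a factor of 52.7/19.7 ≈ 2.6751.
n = log₂(2.6751) ≈ 1.4196 half-lives, so t½ = 133/1.4196 ≈ 93.688 minutes.
From t = 238 to t = 520: 19.7 × (1/2)^((520−238)/93.688) ≈ 2.4455 μg/mL.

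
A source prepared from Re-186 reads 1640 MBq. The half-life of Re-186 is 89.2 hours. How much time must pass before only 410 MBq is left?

410/1640 = 1/4, so 2 half-lives have elapsed.
t = 2 × 89.2 = 178.4 hours.

178.4 hours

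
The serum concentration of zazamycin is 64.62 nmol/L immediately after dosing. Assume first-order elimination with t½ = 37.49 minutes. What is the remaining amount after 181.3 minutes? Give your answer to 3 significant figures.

2.26 nmol/L

Number of half-lives: n = 181.3/37.49 ≈ 4.836.
Remaining = 64.62 × (1/2)^4.836 = 64.62 × 0.035013 ≈ 2.2626 nmol/L.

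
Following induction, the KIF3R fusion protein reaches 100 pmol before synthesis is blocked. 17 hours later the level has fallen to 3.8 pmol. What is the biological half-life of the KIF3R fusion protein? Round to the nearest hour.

4 hours

A/A₀ = 3.8/100 ≈ 0.038.
n = log₂(26.316) ≈ 4.7179 half-lives elapsed in 17 hours.
t½ = 17/4.7179 ≈ 3.6033 hours.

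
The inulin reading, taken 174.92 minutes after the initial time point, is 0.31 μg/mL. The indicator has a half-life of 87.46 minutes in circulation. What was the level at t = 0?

1.24 μg/mL

Number of half-lives elapsed: n = 174.92/87.46 ≈ 2.
A₀ = A × 2^n = 0.31 × 2^2 = 0.31 × 4 ≈ 1.24 μg/mL.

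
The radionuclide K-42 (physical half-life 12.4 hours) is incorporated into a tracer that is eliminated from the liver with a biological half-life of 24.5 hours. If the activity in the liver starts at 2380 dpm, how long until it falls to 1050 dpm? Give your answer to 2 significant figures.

1/t_eff = 1/t_phys + 1/t_biol = 1/12.4 + 1/24.5 = 0.12146 per hour.
t_eff = 12.4 × 24.5 / (12.4 + 24.5) ≈ 8.2331 hours.
n = log₂(2380/1050) ≈ 1.1806; t = 1.1806 × 8.2331 ≈ 9.7197 hours.

9.7 hours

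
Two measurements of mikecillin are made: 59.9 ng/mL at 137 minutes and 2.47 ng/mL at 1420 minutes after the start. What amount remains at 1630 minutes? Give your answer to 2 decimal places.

Over Δt = 1420 − 137 = 1283 minutes, the level fell by a factor of 59.9/2.47 ≈ 24.251.
n = log₂(24.251) ≈ 4.6 half-lives, so t½ = 1283/4.6 ≈ 278.91 minutes.
From t = 1420 to t = 1630: 2.47 × (1/2)^((1630−1420)/278.91) ≈ 1.4657 ng/mL.

1.47 ng/mL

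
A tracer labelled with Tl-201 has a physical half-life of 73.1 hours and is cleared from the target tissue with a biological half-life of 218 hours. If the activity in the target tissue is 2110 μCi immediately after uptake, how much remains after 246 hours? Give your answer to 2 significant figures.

94 μCi

1/t_eff = 1/t_phys + 1/t_biol = 1/73.1 + 1/218 = 0.018267 per hour.
t_eff = 73.1 × 218 / (73.1 + 218) ≈ 54.743 hours.
Remaining = 2110 × (1/2)^(246/54.743) = 2110 × (1/2)^4.4937 ≈ 93.658 μCi.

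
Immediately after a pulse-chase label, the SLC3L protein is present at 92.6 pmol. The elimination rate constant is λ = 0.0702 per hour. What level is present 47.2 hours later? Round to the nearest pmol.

3 pmol

t½ = ln 2 / λ = 0.69315 / 0.0702 ≈ 9.8739 hours.
Number of half-lives: n = 47.2/9.8739 ≈ 4.7803.
Remaining = 92.6 × (1/2)^4.7803 = 92.6 × 0.036391 ≈ 3.3698 pmol.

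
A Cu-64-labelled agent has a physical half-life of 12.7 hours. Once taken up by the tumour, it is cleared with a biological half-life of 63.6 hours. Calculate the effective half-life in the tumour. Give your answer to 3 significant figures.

1/t_eff = 1/t_phys + 1/t_biol = 1/12.7 + 1/63.6 = 0.094463 per hour.
t_eff = 12.7 × 63.6 / (12.7 + 63.6) ≈ 10.586 hours.

10.6 hours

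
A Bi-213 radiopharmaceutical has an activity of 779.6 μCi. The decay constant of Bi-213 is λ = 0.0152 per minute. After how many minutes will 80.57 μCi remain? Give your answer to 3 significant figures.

t½ = ln 2 / λ = 0.69315 / 0.0152 ≈ 45.602 minutes.
Fraction remaining = 80.57/779.6 ≈ 0.10335.
n = log₂(779.6/80.57) = ln(9.6761)/ln 2 ≈ 3.2744 half-lives.
t = n × t½ = 3.2744 × 45.602 ≈ 149.32 minutes.

149 minutes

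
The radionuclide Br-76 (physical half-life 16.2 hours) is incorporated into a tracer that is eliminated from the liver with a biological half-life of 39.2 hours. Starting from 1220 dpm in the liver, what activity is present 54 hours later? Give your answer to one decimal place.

1/t_eff = 1/t_phys + 1/t_biol = 1/16.2 + 1/39.2 = 0.087239 per hour.
t_eff = 16.2 × 39.2 / (16.2 + 39.2) ≈ 11.463 hours.
Remaining = 1220 × (1/2)^(54/11.463) = 1220 × (1/2)^4.7109 ≈ 46.585 dpm.

46.6 dpm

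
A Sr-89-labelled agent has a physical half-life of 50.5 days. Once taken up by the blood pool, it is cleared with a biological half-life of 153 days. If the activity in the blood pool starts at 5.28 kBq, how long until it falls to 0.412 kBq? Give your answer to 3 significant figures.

1/t_eff = 1/t_phys + 1/t_biol = 1/50.5 + 1/153 = 0.026338 per day.
t_eff = 50.5 × 153 / (50.5 + 153) ≈ 37.968 days.
n = log₂(5.28/0.412) ≈ 3.6798; t = 3.6798 × 37.968 ≈ 139.72 days.

140 days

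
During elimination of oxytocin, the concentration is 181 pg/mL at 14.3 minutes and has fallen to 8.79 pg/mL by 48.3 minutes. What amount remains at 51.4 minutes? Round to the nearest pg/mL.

7 pg/mL

Over Δt = 48.3 − 14.3 = 34 minutes, the level fell by a factor of 181/8.79 ≈ 20.592.
n = log₂(20.592) ≈ 4.364 half-lives, so t½ = 34/4.364 ≈ 7.791 minutes.
From t = 48.3 to t = 51.4: 8.79 × (1/2)^((51.4−48.3)/7.791) ≈ 6.6713 pg/mL.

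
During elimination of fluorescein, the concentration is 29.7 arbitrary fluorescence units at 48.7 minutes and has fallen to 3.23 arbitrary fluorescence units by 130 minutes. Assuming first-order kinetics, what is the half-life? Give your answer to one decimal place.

Over Δt = 130 − 48.7 = 81.3 minutes, the level fell by a factor of 29.7/3.23 ≈ 9.195.
n = log₂(9.195) ≈ 3.2009 half-lives, so t½ = 81.3/3.2009 ≈ 25.399 minutes.

25.4 minutes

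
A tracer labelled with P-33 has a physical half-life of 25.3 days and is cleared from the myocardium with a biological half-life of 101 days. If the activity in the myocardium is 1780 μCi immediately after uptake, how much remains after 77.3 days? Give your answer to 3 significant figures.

1/t_eff = 1/t_phys + 1/t_biol = 1/25.3 + 1/101 = 0.049427 per day.
t_eff = 25.3 × 101 / (25.3 + 101) ≈ 20.232 days.
Remaining = 1780 × (1/2)^(77.3/20.232) = 1780 × (1/2)^3.8207 ≈ 125.97 μCi.

126 μCi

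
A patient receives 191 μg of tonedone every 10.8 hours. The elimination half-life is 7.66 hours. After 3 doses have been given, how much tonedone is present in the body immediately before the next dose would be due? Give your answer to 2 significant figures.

110 μg

The 3 doses were given 32.4, 21.6, 10.8 hours ago.
Total = 191·(1/2)^(32.4/7.66) + 191·(1/2)^(21.6/7.66) + 191·(1/2)^(10.8/7.66)
      = 10.18 + 27.051 + 71.879 ≈ 109.11 μg.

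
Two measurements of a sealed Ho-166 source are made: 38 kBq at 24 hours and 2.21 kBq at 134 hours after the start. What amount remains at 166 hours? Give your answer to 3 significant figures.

0.966 kBq

Over Δt = 134 − 24 = 110 hours, the level fell by a factor of 38/2.21 ≈ 17.195.
n = log₂(17.195) ≈ 4.1039 half-lives, so t½ = 110/4.1039 ≈ 26.804 hours.
From t = 134 to t = 166: 2.21 × (1/2)^((166−134)/26.804) ≈ 0.96606 kBq.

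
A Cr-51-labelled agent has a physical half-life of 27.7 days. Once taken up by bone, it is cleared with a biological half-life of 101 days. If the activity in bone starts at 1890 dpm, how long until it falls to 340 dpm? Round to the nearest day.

54 days

1/t_eff = 1/t_phys + 1/t_biol = 1/27.7 + 1/101 = 0.046002 per day.
t_eff = 27.7 × 101 / (27.7 + 101) ≈ 21.738 days.
n = log₂(1890/340) ≈ 2.4748; t = 2.4748 × 21.738 ≈ 53.797 days.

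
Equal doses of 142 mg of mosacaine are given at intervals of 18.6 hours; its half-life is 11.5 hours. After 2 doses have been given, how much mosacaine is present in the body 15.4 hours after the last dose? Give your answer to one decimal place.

74.4 mg

The 2 doses were given 34, 15.4 hours ago.
Total = 142·(1/2)^(34/11.5) + 142·(1/2)^(15.4/11.5)
      = 18.293 + 56.127 ≈ 74.42 mg.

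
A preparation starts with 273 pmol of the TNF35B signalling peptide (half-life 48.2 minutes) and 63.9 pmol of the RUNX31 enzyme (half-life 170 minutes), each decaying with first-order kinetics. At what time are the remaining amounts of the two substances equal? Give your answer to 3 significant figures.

141 minutes

Set 273·(1/2)^(t/48.2) = 63.9·(1/2)^(t/170).
Taking log₂: log₂(273/63.9) = t·(1/48.2 − 1/170).
log₂(4.2723) = 2.095; 1/48.2 − 1/170 = 0.014865.
t = 2.095 / 0.014865 ≈ 140.94 minutes.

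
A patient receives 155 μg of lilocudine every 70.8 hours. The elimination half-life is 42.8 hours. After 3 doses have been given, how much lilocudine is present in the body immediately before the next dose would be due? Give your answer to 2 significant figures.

70 μg

The 3 doses were given 212.4, 141.6, 70.8 hours ago.
Total = 155·(1/2)^(212.4/42.8) + 155·(1/2)^(141.6/42.8) + 155·(1/2)^(70.8/42.8)
      = 4.9709 + 15.646 + 49.245 ≈ 69.862 μg.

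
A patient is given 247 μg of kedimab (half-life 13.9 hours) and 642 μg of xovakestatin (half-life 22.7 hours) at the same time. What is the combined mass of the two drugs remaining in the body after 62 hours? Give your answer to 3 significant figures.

kedimab: 247 × (1/2)^(62/13.9) = 247 × (1/2)^4.4604 ≈ 11.219 μg.
xovakestatin: 642 × (1/2)^(62/22.7) = 642 × (1/2)^2.7313 ≈ 96.68 μg.
Total = 11.219 + 96.68 ≈ 107.9 μg.

108 μg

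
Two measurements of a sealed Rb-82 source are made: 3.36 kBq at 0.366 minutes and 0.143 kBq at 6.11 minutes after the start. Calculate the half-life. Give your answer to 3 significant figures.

1.26 minutes

Over Δt = 6.11 − 0.366 = 5.744 minutes, the level fell by a factor of 3.36/0.143 ≈ 23.497.
n = log₂(23.497) ≈ 4.5544 half-lives, so t½ = 5.744/4.5544 ≈ 1.2612 minutes.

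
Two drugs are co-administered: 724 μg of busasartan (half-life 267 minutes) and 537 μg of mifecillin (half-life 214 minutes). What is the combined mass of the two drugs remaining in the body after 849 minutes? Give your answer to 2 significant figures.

110 μg

busasartan: 724 × (1/2)^(849/267) = 724 × (1/2)^3.1798 ≈ 79.897 μg.
mifecillin: 537 × (1/2)^(849/214) = 537 × (1/2)^3.9673 ≈ 34.332 μg.
Total = 79.897 + 34.332 ≈ 114.23 μg.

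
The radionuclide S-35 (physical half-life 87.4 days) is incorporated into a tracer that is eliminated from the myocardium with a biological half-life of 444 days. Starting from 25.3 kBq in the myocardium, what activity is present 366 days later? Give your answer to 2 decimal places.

1/t_eff = 1/t_phys + 1/t_biol = 1/87.4 + 1/444 = 0.013694 per day.
t_eff = 87.4 × 444 / (87.4 + 444) ≈ 73.025 days.
Remaining = 25.3 × (1/2)^(366/73.025) = 25.3 × (1/2)^5.012 ≈ 0.78409 kBq.

0.78 kBq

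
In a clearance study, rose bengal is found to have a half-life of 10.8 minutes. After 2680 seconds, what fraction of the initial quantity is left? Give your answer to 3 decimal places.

0.057

2680 seconds = 44.6667 minutes.
n = 44.6667/10.8 ≈ 4.1358 half-lives.
Fraction remaining = (1/2)^4.1358 ≈ 0.056885.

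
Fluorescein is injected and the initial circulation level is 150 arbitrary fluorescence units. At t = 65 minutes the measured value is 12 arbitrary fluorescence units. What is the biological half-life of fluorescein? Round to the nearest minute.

A/A₀ = 12/150 ≈ 0.08.
n = log₂(12.5) ≈ 3.6439 half-lives elapsed in 65 minutes.
t½ = 65/3.6439 ≈ 17.838 minutes.

18 minutes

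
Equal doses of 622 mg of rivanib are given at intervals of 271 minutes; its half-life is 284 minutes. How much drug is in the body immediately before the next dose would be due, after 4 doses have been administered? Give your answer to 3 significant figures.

The 4 doses were given 1084, 813, 542, 271 minutes ago.
Total = 622·(1/2)^(1084/284) + 622·(1/2)^(813/284) + 622·(1/2)^(542/284) + 622·(1/2)^(271/284)
      = 44.136 + 85.514 + 165.69 + 321.03 ≈ 616.36 mg.

616 mg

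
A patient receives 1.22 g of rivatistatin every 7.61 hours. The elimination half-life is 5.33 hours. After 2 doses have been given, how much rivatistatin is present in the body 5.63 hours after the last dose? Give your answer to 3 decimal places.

0.805 g

The 2 doses were given 13.24, 5.63 hours ago.
Total = 1.22·(1/2)^(13.24/5.33) + 1.22·(1/2)^(5.63/5.33)
      = 0.21806 + 0.58666 ≈ 0.80472 g.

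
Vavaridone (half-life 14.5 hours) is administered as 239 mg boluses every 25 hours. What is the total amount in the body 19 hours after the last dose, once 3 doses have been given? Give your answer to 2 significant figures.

The 3 doses were given 69, 44, 19 hours ago.
Total = 239·(1/2)^(69/14.5) + 239·(1/2)^(44/14.5) + 239·(1/2)^(19/14.5)
      = 8.829 + 29.169 + 96.371 ≈ 134.37 mg.

130 mg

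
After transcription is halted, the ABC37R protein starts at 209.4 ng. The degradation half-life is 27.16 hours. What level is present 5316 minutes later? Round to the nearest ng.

Convert the elapsed time: 5316 minutes = 88.6 hours.
Number of half-lives: n = 88.6/27.16 ≈ 3.2622.
Remaining = 209.4 × (1/2)^3.2622 = 209.4 × 0.10423 ≈ 21.826 ng.

22 ng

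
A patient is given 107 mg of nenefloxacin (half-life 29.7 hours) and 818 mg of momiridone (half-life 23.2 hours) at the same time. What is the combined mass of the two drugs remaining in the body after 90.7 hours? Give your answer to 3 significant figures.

nenefloxacin: 107 × (1/2)^(90.7/29.7) = 107 × (1/2)^3.0539 ≈ 12.885 mg.
momiridone: 818 × (1/2)^(90.7/23.2) = 818 × (1/2)^3.9095 ≈ 54.435 mg.
Total = 12.885 + 54.435 ≈ 67.32 mg.

67.3 mg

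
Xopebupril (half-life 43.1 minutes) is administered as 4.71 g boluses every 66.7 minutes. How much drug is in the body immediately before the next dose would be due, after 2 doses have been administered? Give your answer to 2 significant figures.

The 2 doses were given 133.4, 66.7 minutes ago.
Total = 4.71·(1/2)^(133.4/43.1) + 4.71·(1/2)^(66.7/43.1)
      = 0.55118 + 1.6112 ≈ 2.1624 g.

2.2 g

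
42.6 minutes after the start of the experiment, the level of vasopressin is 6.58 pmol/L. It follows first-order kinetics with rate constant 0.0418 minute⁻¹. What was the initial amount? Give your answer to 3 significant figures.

39.0 pmol/L

t½ = ln 2 / k = 0.69315 / 0.0418 ≈ 16.582 minutes.
Number of half-lives elapsed: n = 42.6/16.582 ≈ 2.569.
A₀ = A × 2^n = 6.58 × 2^2.569 = 6.58 × 5.9339 ≈ 39.045 pmol/L.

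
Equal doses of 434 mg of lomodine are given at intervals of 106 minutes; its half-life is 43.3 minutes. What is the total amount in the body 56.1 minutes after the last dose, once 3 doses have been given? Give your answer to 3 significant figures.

The 3 doses were given 268.1, 162.1, 56.1 minutes ago.
Total = 434·(1/2)^(268.1/43.3) + 434·(1/2)^(162.1/43.3) + 434·(1/2)^(56.1/43.3)
      = 5.9375 + 32.4 + 176.8 ≈ 215.13 mg.

215 mg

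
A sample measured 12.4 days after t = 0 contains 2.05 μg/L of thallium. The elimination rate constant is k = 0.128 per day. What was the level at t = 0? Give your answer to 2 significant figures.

t½ = ln 2 / k = 0.69315 / 0.128 ≈ 5.4152 days.
Number of half-lives elapsed: n = 12.4/5.4152 ≈ 2.2898.
A₀ = A × 2^n = 2.05 × 2^2.2898 = 2.05 × 4.89 ≈ 10.025 μg/L.

10 μg/L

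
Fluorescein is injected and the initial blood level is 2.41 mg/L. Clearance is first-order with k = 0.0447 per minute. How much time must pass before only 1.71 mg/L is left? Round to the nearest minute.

t½ = ln 2 / k = 0.69315 / 0.0447 ≈ 15.507 minutes.
Fraction remaining = 1.71/2.41 ≈ 0.70954.
n = log₂(2.41/1.71) = ln(1.4094)/ln 2 ≈ 0.49504 half-lives.
t = n × t½ = 0.49504 × 15.507 ≈ 7.6764 minutes.

8 minutes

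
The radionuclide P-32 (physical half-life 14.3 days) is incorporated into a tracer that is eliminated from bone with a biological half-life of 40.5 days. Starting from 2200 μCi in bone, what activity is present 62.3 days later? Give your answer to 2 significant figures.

37 μCi

1/t_eff = 1/t_phys + 1/t_biol = 1/14.3 + 1/40.5 = 0.094621 per day.
t_eff = 14.3 × 40.5 / (14.3 + 40.5) ≈ 10.568 days.
Remaining = 2200 × (1/2)^(62.3/10.568) = 2200 × (1/2)^5.8949 ≈ 36.972 μCi.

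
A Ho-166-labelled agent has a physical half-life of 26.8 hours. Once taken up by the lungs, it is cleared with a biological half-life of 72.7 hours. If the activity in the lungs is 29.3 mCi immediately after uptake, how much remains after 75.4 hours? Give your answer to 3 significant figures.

2.03 mCi

1/t_eff = 1/t_phys + 1/t_biol = 1/26.8 + 1/72.7 = 0.051069 per hour.
t_eff = 26.8 × 72.7 / (26.8 + 72.7) ≈ 19.582 hours.
Remaining = 29.3 × (1/2)^(75.4/19.582) = 29.3 × (1/2)^3.8506 ≈ 2.0311 mCi.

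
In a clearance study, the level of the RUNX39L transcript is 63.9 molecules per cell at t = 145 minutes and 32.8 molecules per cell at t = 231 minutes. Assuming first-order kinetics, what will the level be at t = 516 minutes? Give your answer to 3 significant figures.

Over Δt = 231 − 145 = 86 minutes, the level fell by a factor of 63.9/32.8 ≈ 1.9482.
n = log₂(1.9482) ≈ 0.96212 half-lives, so t½ = 86/0.96212 ≈ 89.386 minutes.
From t = 231 to t = 516: 32.8 × (1/2)^((516−231)/89.386) ≈ 3.598 molecules per cell.

3.60 molecules per cell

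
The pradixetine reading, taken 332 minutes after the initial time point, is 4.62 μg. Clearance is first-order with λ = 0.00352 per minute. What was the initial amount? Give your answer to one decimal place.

14.9 μg

t½ = ln 2 / λ = 0.69315 / 0.00352 ≈ 196.92 minutes.
Number of half-lives elapsed: n = 332/196.92 ≈ 1.686.
A₀ = A × 2^n = 4.62 × 2^1.686 = 4.62 × 3.2176 ≈ 14.865 μg.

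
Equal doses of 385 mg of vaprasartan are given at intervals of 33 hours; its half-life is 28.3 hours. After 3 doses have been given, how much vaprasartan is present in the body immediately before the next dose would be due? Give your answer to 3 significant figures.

The 3 doses were given 99, 66, 33 hours ago.
Total = 385·(1/2)^(99/28.3) + 385·(1/2)^(66/28.3) + 385·(1/2)^(33/28.3)
      = 34.071 + 76.456 + 171.57 ≈ 282.1 mg.

282 mg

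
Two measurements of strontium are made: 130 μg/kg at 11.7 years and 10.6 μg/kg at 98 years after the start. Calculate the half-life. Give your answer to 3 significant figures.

Over Δt = 98 − 11.7 = 86.3 years, the level fell by a factor of 130/10.6 ≈ 12.264.
n = log₂(12.264) ≈ 3.6164 half-lives, so t½ = 86.3/3.6164 ≈ 23.864 years.

23.9 years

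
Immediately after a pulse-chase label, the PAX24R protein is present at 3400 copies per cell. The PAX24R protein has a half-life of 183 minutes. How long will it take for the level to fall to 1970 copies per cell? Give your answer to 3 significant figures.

Fraction remaining = 1970/3400 ≈ 0.57941.
n = log₂(3400/1970) = ln(1.7259)/ln 2 ≈ 0.78734 half-lives.
t = n × t½ = 0.78734 × 183 ≈ 144.08 minutes.

144 minutes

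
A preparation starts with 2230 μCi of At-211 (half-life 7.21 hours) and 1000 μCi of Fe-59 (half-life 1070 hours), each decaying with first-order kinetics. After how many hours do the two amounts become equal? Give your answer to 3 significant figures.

Set 2230·(1/2)^(t/7.21) = 1000·(1/2)^(t/1070).
Taking log₂: log₂(2230/1000) = t·(1/7.21 − 1/1070).
log₂(2.23) = 1.157; 1/7.21 − 1/1070 = 0.13776.
t = 1.157 / 0.13776 ≈ 8.3989 hours.

8.40 hours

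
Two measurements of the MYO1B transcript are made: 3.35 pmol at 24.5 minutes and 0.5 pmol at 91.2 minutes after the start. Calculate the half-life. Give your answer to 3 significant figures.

24.3 minutes

Over Δt = 91.2 − 24.5 = 66.7 minutes, the level fell by a factor of 3.35/0.5 ≈ 6.7.
n = log₂(6.7) ≈ 2.7442 half-lives, so t½ = 66.7/2.7442 ≈ 24.306 minutes.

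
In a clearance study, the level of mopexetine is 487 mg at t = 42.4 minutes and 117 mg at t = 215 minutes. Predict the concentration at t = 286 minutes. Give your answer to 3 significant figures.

65.1 mg

Over Δt = 215 − 42.4 = 172.6 minutes, the level fell by a factor of 487/117 ≈ 4.1624.
n = log₂(4.1624) ≈ 2.0574 half-lives, so t½ = 172.6/2.0574 ≈ 83.892 minutes.
From t = 215 to t = 286: 117 × (1/2)^((286−215)/83.892) ≈ 65.075 mg.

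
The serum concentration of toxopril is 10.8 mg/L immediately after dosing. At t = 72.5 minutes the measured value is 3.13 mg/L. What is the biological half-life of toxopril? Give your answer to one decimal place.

A/A₀ = 3.13/10.8 ≈ 0.28981.
n = log₂(3.4505) ≈ 1.7868 half-lives elapsed in 72.5 minutes.
t½ = 72.5/1.7868 ≈ 40.575 minutes.

40.6 minutes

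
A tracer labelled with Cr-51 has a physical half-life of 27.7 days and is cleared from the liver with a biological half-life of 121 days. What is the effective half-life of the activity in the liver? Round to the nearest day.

23 days

1/t_eff = 1/t_phys + 1/t_biol = 1/27.7 + 1/121 = 0.044366 per day.
t_eff = 27.7 × 121 / (27.7 + 121) ≈ 22.54 days.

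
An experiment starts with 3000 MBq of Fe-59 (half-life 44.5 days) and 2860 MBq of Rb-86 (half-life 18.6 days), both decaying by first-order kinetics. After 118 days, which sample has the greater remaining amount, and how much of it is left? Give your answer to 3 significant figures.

Fe-59: 3000 × (1/2)^2.6517 ≈ 477.4 MBq.
Rb-86: 2860 × (1/2)^6.3441 ≈ 35.205 MBq.
Fe-59 has more remaining, at ≈ 477.4 MBq.

Fe-59, 477 MBq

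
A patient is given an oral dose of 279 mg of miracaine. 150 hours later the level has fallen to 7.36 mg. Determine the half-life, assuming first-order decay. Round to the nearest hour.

29 hours

A/A₀ = 7.36/279 ≈ 0.02638.
n = log₂(37.908) ≈ 5.2444 half-lives elapsed in 150 hours.
t½ = 150/5.2444 ≈ 28.602 hours.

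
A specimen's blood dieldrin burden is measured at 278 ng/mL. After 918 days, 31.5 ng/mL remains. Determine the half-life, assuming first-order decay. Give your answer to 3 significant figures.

A/A₀ = 31.5/278 ≈ 0.11331.
n = log₂(8.8254) ≈ 3.1417 half-lives elapsed in 918 days.
t½ = 918/3.1417 ≈ 292.2 days.

292 days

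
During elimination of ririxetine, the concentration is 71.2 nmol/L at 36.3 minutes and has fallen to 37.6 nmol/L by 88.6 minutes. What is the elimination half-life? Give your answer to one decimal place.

Over Δt = 88.6 − 36.3 = 52.3 minutes, the level fell by a factor of 71.2/37.6 ≈ 1.8936.
n = log₂(1.8936) ≈ 0.92114 half-lives, so t½ = 52.3/0.92114 ≈ 56.777 minutes.

56.8 minutes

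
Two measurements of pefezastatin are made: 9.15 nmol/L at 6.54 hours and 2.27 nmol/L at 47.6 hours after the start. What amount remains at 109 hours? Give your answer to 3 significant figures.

Over Δt = 47.6 − 6.54 = 41.06 hours, the level fell by a factor of 9.15/2.27 ≈ 4.0308.
n = log₂(4.0308) ≈ 2.0111 half-lives, so t½ = 41.06/2.0111 ≈ 20.417 hours.
From t = 47.6 to t = 109: 2.27 × (1/2)^((109−47.6)/20.417) ≈ 0.28232 nmol/L.

0.282 nmol/L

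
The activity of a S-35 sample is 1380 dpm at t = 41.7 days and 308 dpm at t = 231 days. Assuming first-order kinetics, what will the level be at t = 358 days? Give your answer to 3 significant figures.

Over Δt = 231 − 41.7 = 189.3 days, the level fell by a factor of 1380/308 ≈ 4.4805.
n = log₂(4.4805) ≈ 2.1637 half-lives, so t½ = 189.3/2.1637 ≈ 87.49 days.
From t = 231 to t = 358: 308 × (1/2)^((358−231)/87.49) ≈ 112.61 dpm.

113 dpm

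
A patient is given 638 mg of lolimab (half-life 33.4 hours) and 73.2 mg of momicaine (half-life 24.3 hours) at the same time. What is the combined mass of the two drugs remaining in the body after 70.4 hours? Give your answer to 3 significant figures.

lolimab: 638 × (1/2)^(70.4/33.4) = 638 × (1/2)^2.1078 ≈ 148.02 mg.
momicaine: 73.2 × (1/2)^(70.4/24.3) = 73.2 × (1/2)^2.8971 ≈ 9.8263 mg.
Total = 148.02 + 9.8263 ≈ 157.84 mg.

158 mg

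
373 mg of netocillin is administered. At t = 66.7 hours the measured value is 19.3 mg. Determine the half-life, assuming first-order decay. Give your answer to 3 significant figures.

15.6 hours

A/A₀ = 19.3/373 ≈ 0.051743.
n = log₂(19.326) ≈ 4.2725 half-lives elapsed in 66.7 hours.
t½ = 66.7/4.2725 ≈ 15.611 hours.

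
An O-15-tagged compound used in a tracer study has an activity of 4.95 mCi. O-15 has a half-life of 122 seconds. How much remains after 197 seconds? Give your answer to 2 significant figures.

Number of half-lives: n = 197/122 ≈ 1.6148.
Remaining = 4.95 × (1/2)^1.6148 = 4.95 × 0.32652 ≈ 1.6163 mCi.

1.6 mCi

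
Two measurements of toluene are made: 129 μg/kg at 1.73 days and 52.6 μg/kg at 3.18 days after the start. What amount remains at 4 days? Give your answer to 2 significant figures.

32 μg/kg

Over Δt = 3.18 − 1.73 = 1.45 days, the level fell by a factor of 129/52.6 ≈ 2.4525.
n = log₂(2.4525) ≈ 1.2942 half-lives, so t½ = 1.45/1.2942 ≈ 1.1204 days.
From t = 3.18 to t = 4: 52.6 × (1/2)^((4−3.18)/1.1204) ≈ 31.671 μg/kg.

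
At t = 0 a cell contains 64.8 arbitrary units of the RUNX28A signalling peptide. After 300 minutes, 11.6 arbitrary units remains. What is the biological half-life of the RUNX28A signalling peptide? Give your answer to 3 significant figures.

121 minutes

A/A₀ = 11.6/64.8 ≈ 0.17901.
n = log₂(5.5862) ≈ 2.4819 half-lives elapsed in 300 minutes.
t½ = 300/2.4819 ≈ 120.88 minutes.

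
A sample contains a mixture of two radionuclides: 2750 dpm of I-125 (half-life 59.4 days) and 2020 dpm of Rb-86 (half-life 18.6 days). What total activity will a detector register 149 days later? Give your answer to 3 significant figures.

I-125: 2750 × (1/2)^(149/59.4) = 2750 × (1/2)^2.5084 ≈ 483.31 dpm.
Rb-86: 2020 × (1/2)^(149/18.6) = 2020 × (1/2)^8.0108 ≈ 7.832 dpm.
Total = 483.31 + 7.832 ≈ 491.14 dpm.

491 dpm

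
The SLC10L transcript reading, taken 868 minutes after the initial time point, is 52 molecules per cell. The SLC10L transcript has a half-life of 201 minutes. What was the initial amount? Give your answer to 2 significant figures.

Number of half-lives elapsed: n = 868/201 ≈ 4.3184.
A₀ = A × 2^n = 52 × 2^4.3184 = 52 × 19.951 ≈ 1037.5 molecules per cell.

1000 molecules per cell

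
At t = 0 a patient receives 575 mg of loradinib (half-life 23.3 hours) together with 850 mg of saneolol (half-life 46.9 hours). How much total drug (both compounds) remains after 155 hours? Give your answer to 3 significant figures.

91.7 mg

loradinib: 575 × (1/2)^(155/23.3) = 575 × (1/2)^6.6524 ≈ 5.7162 mg.
saneolol: 850 × (1/2)^(155/46.9) = 850 × (1/2)^3.3049 ≈ 86.009 mg.
Total = 5.7162 + 86.009 ≈ 91.725 mg.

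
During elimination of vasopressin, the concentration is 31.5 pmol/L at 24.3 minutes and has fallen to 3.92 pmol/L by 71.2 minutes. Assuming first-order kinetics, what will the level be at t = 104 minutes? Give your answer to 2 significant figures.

Over Δt = 71.2 − 24.3 = 46.9 minutes, the level fell by a factor of 31.5/3.92 ≈ 8.0357.
n = log₂(8.0357) ≈ 3.0064 half-lives, so t½ = 46.9/3.0064 ≈ 15.6 minutes.
From t = 71.2 to t = 104: 3.92 × (1/2)^((104−71.2)/15.6) ≈ 0.91274 pmol/L.

0.91 pmol/L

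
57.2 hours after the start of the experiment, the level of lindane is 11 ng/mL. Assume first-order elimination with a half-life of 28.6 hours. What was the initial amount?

44 ng/mL

Number of half-lives elapsed: n = 57.2/28.6 ≈ 2.
A₀ = A × 2^n = 11 × 2^2 = 11 × 4 ≈ 44 ng/mL.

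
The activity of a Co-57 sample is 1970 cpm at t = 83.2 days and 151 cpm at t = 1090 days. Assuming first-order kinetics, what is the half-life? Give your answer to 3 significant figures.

Over Δt = 1090 − 83.2 = 1006.8 days, the level fell by a factor of 1970/151 ≈ 13.046.
n = log₂(13.046) ≈ 3.7056 half-lives, so t½ = 1006.8/3.7056 ≈ 271.7 days.

272 days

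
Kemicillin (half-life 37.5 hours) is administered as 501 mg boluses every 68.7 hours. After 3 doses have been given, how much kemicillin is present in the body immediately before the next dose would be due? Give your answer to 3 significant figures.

The 3 doses were given 206.1, 137.4, 68.7 hours ago.
Total = 501·(1/2)^(206.1/37.5) + 501·(1/2)^(137.4/37.5) + 501·(1/2)^(68.7/37.5)
      = 11.101 + 39.524 + 140.72 ≈ 191.34 mg.

191 mg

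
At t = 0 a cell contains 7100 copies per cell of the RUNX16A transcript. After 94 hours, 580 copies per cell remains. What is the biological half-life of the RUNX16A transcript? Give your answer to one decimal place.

26.0 hours

A/A₀ = 580/7100 ≈ 0.08169.
n = log₂(12.241) ≈ 3.6137 half-lives elapsed in 94 hours.
t½ = 94/3.6137 ≈ 26.012 hours.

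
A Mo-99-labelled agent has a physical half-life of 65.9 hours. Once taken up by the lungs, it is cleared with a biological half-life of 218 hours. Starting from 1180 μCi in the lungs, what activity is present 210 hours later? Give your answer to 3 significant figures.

1/t_eff = 1/t_phys + 1/t_biol = 1/65.9 + 1/218 = 0.019762 per hour.
t_eff = 65.9 × 218 / (65.9 + 218) ≈ 50.603 hours.
Remaining = 1180 × (1/2)^(210/50.603) = 1180 × (1/2)^4.1499 ≈ 66.47 μCi.

66.5 μCi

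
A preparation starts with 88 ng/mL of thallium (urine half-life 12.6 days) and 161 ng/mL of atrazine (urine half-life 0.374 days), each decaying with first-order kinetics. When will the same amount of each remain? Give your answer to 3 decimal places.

Set 88·(1/2)^(t/12.6) = 161·(1/2)^(t/0.374).
Taking log₂: log₂(88/161) = t·(1/12.6 − 1/0.374).
log₂(0.54658) = -0.87149; 1/12.6 − 1/0.374 = -2.5944.
t = -0.87149 / -2.5944 ≈ 0.33591 days.

0.336 days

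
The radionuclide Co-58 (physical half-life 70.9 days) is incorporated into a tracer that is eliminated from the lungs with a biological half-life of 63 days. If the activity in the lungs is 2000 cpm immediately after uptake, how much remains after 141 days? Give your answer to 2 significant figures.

110 cpm

1/t_eff = 1/t_phys + 1/t_biol = 1/70.9 + 1/63 = 0.029977 per day.
t_eff = 70.9 × 63 / (70.9 + 63) ≈ 33.358 days.
Remaining = 2000 × (1/2)^(141/33.358) = 2000 × (1/2)^4.2268 ≈ 106.82 cpm.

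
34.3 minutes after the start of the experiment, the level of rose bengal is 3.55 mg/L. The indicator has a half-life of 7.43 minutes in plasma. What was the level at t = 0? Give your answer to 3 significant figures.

87.1 mg/L

Number of half-lives elapsed: n = 34.3/7.43 ≈ 4.6164.
A₀ = A × 2^n = 3.55 × 2^4.6164 = 3.55 × 24.529 ≈ 87.078 mg/L.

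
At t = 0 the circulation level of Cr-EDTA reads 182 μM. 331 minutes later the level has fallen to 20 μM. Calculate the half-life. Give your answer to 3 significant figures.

A/A₀ = 20/182 ≈ 0.10989.
n = log₂(9.1) ≈ 3.1859 half-lives elapsed in 331 minutes.
t½ = 331/3.1859 ≈ 103.9 minutes.

104 minutes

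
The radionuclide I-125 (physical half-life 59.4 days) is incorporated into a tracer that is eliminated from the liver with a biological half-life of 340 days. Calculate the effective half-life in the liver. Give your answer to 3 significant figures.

1/t_eff = 1/t_phys + 1/t_biol = 1/59.4 + 1/340 = 0.019776 per day.
t_eff = 59.4 × 340 / (59.4 + 340) ≈ 50.566 days.

50.6 days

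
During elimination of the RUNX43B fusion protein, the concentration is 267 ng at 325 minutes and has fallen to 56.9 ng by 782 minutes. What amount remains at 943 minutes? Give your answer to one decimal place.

Over Δt = 782 − 325 = 457 minutes, the level fell by a factor of 267/56.9 ≈ 4.6924.
n = log₂(4.6924) ≈ 2.2303 half-lives, so t½ = 457/2.2303 ≈ 204.9 minutes.
From t = 782 to t = 943: 56.9 × (1/2)^((943−782)/204.9) ≈ 33.005 ng.

33.0 ng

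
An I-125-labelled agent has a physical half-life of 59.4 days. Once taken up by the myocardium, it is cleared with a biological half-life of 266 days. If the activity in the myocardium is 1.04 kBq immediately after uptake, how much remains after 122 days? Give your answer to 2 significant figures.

1/t_eff = 1/t_phys + 1/t_biol = 1/59.4 + 1/266 = 0.020594 per day.
t_eff = 59.4 × 266 / (59.4 + 266) ≈ 48.557 days.
Remaining = 1.04 × (1/2)^(122/48.557) = 1.04 × (1/2)^2.5125 ≈ 0.18226 kBq.

0.18 kBq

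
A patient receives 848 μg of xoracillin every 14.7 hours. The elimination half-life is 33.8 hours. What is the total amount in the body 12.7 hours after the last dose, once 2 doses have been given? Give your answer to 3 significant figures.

1140 μg

The 2 doses were given 27.4, 12.7 hours ago.
Total = 848·(1/2)^(27.4/33.8) + 848·(1/2)^(12.7/33.8)
      = 483.47 + 653.56 ≈ 1137 μg.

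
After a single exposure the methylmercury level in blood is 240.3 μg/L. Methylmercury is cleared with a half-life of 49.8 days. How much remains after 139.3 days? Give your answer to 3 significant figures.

Number of half-lives: n = 139.3/49.8 ≈ 2.7972.
Remaining = 240.3 × (1/2)^2.7972 = 240.3 × 0.14387 ≈ 34.571 μg/L.

34.6 μg/L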